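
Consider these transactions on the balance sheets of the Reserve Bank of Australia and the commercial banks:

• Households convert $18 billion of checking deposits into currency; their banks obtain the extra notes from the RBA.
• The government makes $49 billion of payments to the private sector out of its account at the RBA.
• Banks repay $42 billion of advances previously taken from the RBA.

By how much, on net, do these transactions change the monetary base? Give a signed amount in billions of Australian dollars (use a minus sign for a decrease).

Currency withdrawal $18 billion: just a shift between currency and reserves — both are base money → 0.
Government spending $49 billion: a non-base liability converts back to reserves → +$49B.
Discount-window repayment $42 billion: RBA balance sheet contracts → −$42B.
Net: 0 + 49 − 42 = +$7 billion.

+$7 billion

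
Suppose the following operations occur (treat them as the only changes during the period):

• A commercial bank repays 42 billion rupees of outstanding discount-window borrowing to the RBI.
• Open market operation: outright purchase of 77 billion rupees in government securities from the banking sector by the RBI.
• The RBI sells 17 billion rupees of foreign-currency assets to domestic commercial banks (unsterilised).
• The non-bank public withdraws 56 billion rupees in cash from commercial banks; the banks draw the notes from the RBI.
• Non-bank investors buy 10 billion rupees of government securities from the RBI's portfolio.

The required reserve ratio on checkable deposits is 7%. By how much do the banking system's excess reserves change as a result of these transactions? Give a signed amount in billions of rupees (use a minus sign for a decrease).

Discount-window repayment 42 billion rupees: reserves −42B, deposits 0.
OMO purchase (from banks) 77 billion rupees: reserves +77B, deposits 0.
FX sale 17 billion rupees: reserves −17B, deposits 0.
Currency withdrawal 56 billion rupees: reserves −56B, deposits −56B.
Asset sale (to non-banks) 10 billion rupees: reserves −10B, deposits −10B.
Totals: Δreserves = −48B, Δdeposits = −66B.
Δrequired reserves = 7% × −66B = −4.62B.
Δexcess reserves = Δreserves − Δrequired = −48B − (−4.62B) = -43.38 billion.

-43.38 billion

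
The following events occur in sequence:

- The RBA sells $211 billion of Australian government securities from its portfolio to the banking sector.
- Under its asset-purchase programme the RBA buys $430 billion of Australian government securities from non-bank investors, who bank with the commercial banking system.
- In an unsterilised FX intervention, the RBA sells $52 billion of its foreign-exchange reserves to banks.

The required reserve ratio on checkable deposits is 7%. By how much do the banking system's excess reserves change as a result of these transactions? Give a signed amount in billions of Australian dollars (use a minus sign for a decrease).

+$136.9 billion

OMO sale (to banks) $211 billion: reserves −$211B, deposits 0.
Asset purchase (from non-banks) $430 billion: reserves +$430B, deposits +$430B.
FX sale $52 billion: reserves −$52B, deposits 0.
Totals: Δreserves = +$167B, Δdeposits = +$430B.
Δrequired reserves = 7% × +$430B = +$30.1B.
Δexcess reserves = Δreserves − Δrequired = +$167B − (+$30.1B) = +$136.9 billion.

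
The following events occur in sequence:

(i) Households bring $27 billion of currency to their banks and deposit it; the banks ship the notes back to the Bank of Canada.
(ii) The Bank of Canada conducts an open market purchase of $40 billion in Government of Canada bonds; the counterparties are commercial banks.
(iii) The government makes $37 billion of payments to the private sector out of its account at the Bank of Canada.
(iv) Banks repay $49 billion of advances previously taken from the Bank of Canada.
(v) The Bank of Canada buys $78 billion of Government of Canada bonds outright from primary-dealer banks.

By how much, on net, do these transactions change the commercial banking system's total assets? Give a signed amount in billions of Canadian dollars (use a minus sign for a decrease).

Currency deposit $27 billion: bank balance sheets expand → +$27B.
OMO purchase (from banks) $40 billion: just an asset swap on bank balance sheets → 0.
Government spending $37 billion: bank balance sheets expand → +$37B.
Discount-window repayment $49 billion: bank balance sheets shrink → −$49B.
OMO purchase (from banks) $78 billion: just an asset swap on bank balance sheets → 0.
Net: 27 + 0 + 37 − 49 + 0 = +$15 billion.

+$15 billion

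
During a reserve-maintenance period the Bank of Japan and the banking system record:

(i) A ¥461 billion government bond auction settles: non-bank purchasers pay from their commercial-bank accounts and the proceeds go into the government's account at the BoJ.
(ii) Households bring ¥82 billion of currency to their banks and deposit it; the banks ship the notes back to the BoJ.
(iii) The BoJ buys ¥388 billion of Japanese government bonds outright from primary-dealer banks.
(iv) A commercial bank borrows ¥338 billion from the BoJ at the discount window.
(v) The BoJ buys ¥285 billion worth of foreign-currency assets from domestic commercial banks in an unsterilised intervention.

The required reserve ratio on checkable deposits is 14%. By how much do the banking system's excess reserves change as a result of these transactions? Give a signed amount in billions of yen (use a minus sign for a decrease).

Government account inflow ¥461 billion: reserves −¥461B, deposits −¥461B.
Currency deposit ¥82 billion: reserves +¥82B, deposits +¥82B.
OMO purchase (from banks) ¥388 billion: reserves +¥388B, deposits 0.
Discount-window loan ¥338 billion: reserves +¥338B, deposits 0.
FX purchase ¥285 billion: reserves +¥285B, deposits 0.
Totals: Δreserves = +¥632B, Δdeposits = −¥379B.
Δrequired reserves = 14% × −¥379B = −¥53.06B.
Δexcess reserves = Δreserves − Δrequired = +¥632B − (−¥53.06B) = +¥685.06 billion.

+¥685.06 billion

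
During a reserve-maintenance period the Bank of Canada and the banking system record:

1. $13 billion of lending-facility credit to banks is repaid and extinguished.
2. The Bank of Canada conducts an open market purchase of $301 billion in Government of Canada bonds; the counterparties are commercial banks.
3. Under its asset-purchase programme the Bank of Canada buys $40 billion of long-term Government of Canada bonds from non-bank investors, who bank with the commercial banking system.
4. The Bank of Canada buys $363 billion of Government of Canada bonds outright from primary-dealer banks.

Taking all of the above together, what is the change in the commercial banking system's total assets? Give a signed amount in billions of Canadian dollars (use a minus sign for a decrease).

+$27 billion

Discount-window repayment $13 billion: bank balance sheets shrink → −$13B.
OMO purchase (from banks) $301 billion: just an asset swap on bank balance sheets → 0.
Asset purchase (from non-banks) $40 billion: bank balance sheets expand → +$40B.
OMO purchase (from banks) $363 billion: just an asset swap on bank balance sheets → 0.
Net: −13 + 0 + 40 + 0 = +$27 billion.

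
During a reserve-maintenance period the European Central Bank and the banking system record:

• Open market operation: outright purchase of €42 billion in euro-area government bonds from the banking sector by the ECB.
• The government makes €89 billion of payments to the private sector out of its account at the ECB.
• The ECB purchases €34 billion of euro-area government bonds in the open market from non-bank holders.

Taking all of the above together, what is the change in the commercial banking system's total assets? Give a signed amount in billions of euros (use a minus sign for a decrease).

+€123 billion

OMO purchase (from banks) €42 billion: just an asset swap on bank balance sheets → 0.
Government spending €89 billion: bank balance sheets expand → +€89B.
Asset purchase (from non-banks) €34 billion: bank balance sheets expand → +€34B.
Net: 0 + 89 + 34 = +€123 billion.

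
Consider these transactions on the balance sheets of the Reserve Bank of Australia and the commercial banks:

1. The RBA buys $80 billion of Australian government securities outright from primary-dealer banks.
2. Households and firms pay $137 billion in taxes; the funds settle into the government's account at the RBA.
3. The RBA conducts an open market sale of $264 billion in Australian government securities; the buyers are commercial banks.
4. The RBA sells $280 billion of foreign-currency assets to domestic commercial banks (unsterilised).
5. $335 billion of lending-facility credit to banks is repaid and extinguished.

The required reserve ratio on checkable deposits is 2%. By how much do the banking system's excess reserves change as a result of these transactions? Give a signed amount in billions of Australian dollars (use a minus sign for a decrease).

-$933.26 billion

OMO purchase (from banks) $80 billion: reserves +$80B, deposits 0.
Government account inflow $137 billion: reserves −$137B, deposits −$137B.
OMO sale (to banks) $264 billion: reserves −$264B, deposits 0.
FX sale $280 billion: reserves −$280B, deposits 0.
Discount-window repayment $335 billion: reserves −$335B, deposits 0.
Totals: Δreserves = −$936B, Δdeposits = −$137B.
Δrequired reserves = 2% × −$137B = −$2.74B.
Δexcess reserves = Δreserves − Δrequired = −$936B − (−$2.74B) = -$933.26 billion.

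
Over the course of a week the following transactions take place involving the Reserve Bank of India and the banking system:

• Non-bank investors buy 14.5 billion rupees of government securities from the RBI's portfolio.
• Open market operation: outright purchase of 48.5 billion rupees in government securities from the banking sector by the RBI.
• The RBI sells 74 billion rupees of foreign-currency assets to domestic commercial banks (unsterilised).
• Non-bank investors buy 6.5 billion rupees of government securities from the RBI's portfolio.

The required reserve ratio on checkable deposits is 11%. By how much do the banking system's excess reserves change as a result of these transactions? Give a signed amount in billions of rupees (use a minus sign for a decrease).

-44.19 billion

Asset sale (to non-banks) 14.5 billion rupees: reserves −14.5B, deposits −14.5B.
OMO purchase (from banks) 48.5 billion rupees: reserves +48.5B, deposits 0.
FX sale 74 billion rupees: reserves −74B, deposits 0.
Asset sale (to non-banks) 6.5 billion rupees: reserves −6.5B, deposits −6.5B.
Totals: Δreserves = −46.5B, Δdeposits = −21B.
Δrequired reserves = 11% × −21B = −2.31B.
Δexcess reserves = Δreserves − Δrequired = −46.5B − (−2.31B) = -44.19 billion.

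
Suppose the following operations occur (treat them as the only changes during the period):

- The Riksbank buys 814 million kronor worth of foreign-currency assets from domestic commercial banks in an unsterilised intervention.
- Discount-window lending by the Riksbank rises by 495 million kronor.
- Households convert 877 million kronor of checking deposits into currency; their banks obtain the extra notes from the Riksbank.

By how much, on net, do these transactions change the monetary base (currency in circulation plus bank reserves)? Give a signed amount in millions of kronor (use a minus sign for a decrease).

FX purchase 814 million kronor: Riksbank balance sheet expands → +814M.
Discount-window loan 495 million kronor: Riksbank balance sheet expands → +495M.
Currency withdrawal 877 million kronor: just a shift between currency and reserves — both are base money → 0.
Net: 814 + 495 + 0 = +1309 million.

+1309 million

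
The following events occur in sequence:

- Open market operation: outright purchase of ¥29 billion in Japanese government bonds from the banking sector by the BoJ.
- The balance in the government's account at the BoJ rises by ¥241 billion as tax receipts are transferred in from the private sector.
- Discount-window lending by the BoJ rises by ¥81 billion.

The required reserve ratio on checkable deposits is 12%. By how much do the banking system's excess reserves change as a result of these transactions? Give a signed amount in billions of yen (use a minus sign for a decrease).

OMO purchase (from banks) ¥29 billion: reserves +¥29B, deposits 0.
Government account inflow ¥241 billion: reserves −¥241B, deposits −¥241B.
Discount-window loan ¥81 billion: reserves +¥81B, deposits 0.
Totals: Δreserves = −¥131B, Δdeposits = −¥241B.
Δrequired reserves = 12% × −¥241B = −¥28.92B.
Δexcess reserves = Δreserves − Δrequired = −¥131B − (−¥28.92B) = -¥102.08 billion.

-¥102.08 billion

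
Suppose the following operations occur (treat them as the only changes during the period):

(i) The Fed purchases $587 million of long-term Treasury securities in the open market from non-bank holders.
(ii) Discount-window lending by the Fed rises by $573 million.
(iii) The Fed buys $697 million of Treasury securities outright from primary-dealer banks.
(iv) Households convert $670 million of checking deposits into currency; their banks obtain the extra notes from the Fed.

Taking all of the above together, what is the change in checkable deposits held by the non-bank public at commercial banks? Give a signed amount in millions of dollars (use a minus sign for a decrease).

Fed balance sheet:
  Assets:      Securities +$1284M, Loans to banks +$573M
  Liabilities: Bank reserves +$1187M, Currency in circulation +$670M
Commercial banking system:
  Assets:      Reserves at CB +$1187M, Securities −$697M
  Liabilities: Checkable deposits −$83M, Borrowings from CB +$573M
So the change in checkable deposits held by the non-bank public at commercial banks is -$83 million.

-$83 million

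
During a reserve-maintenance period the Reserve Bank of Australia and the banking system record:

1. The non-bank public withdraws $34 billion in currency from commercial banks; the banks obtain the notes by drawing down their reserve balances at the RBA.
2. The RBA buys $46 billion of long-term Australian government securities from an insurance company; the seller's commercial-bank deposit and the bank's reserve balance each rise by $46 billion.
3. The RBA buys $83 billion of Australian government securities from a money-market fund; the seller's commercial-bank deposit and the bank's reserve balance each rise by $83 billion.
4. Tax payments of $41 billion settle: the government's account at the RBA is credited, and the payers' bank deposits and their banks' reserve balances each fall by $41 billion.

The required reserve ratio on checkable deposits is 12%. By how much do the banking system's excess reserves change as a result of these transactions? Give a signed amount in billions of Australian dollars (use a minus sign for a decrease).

Currency withdrawal $34 billion: reserves −$34B, deposits −$34B.
Asset purchase (from non-banks) $46 billion: reserves +$46B, deposits +$46B.
Asset purchase (from non-banks) $83 billion: reserves +$83B, deposits +$83B.
Government account inflow $41 billion: reserves −$41B, deposits −$41B.
Totals: Δreserves = +$54B, Δdeposits = +$54B.
Δrequired reserves = 12% × +$54B = +$6.48B.
Δexcess reserves = Δreserves − Δrequired = +$54B − (+$6.48B) = +$47.52 billion.

+$47.52 billion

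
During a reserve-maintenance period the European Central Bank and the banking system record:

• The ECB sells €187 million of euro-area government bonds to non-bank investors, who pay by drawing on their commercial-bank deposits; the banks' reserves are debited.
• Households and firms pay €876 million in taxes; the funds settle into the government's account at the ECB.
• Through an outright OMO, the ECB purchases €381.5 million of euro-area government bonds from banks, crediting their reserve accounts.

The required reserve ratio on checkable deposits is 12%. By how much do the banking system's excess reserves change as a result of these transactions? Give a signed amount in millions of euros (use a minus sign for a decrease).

Asset sale (to non-banks) €187 million: reserves −€187M, deposits −€187M.
Government account inflow €876 million: reserves −€876M, deposits −€876M.
OMO purchase (from banks) €381.5 million: reserves +€381.5M, deposits 0.
Totals: Δreserves = −€681.5M, Δdeposits = −€1063M.
Δrequired reserves = 12% × −€1063M = −€127.56M.
Δexcess reserves = Δreserves − Δrequired = −€681.5M − (−€127.56M) = -€553.94 million.

-€553.94 million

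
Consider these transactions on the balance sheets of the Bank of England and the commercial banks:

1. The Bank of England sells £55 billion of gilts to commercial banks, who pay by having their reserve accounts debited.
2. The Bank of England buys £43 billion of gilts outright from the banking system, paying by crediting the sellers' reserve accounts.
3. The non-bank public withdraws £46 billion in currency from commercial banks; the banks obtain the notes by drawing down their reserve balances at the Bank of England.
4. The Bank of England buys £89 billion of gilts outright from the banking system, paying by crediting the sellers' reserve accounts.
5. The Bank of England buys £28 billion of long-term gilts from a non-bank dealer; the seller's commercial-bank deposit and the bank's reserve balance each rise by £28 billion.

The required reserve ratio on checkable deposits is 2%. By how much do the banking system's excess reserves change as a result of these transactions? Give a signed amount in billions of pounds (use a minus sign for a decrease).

+£59.36 billion

OMO sale (to banks) £55 billion: reserves −£55B, deposits 0.
OMO purchase (from banks) £43 billion: reserves +£43B, deposits 0.
Currency withdrawal £46 billion: reserves −£46B, deposits −£46B.
OMO purchase (from banks) £89 billion: reserves +£89B, deposits 0.
Asset purchase (from non-banks) £28 billion: reserves +£28B, deposits +£28B.
Totals: Δreserves = +£59B, Δdeposits = −£18B.
Δrequired reserves = 2% × −£18B = −£0.36B.
Δexcess reserves = Δreserves − Δrequired = +£59B − (−£0.36B) = +£59.36 billion.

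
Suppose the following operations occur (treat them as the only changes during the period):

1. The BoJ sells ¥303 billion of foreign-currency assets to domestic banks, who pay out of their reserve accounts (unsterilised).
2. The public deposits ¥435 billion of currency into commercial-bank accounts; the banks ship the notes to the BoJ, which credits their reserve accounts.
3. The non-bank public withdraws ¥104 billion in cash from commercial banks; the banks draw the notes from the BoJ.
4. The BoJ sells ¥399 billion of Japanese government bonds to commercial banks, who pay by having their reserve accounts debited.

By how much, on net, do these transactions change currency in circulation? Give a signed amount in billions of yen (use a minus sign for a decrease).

FX sale ¥303 billion: no currency enters or leaves circulation → 0.
Currency deposit ¥435 billion: notes return to the central bank → −¥435B.
Currency withdrawal ¥104 billion: notes leave the central bank → +¥104B.
OMO sale (to banks) ¥399 billion: no currency enters or leaves circulation → 0.
Net: 0 − 435 + 104 + 0 = -¥331 billion.

-¥331 billion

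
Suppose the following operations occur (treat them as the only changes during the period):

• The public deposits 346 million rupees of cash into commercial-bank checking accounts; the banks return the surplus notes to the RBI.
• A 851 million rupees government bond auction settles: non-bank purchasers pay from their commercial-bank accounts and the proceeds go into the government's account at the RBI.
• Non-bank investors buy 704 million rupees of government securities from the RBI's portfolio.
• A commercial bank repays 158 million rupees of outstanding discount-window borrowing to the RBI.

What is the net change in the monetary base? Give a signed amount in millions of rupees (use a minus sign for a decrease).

-1713 million

Currency deposit 346 million rupees: just a shift between currency and reserves — both are base money → 0.
Government account inflow 851 million rupees: reserves shift to a non-base liability → −851M.
Asset sale (to non-banks) 704 million rupees: RBI balance sheet contracts → −704M.
Discount-window repayment 158 million rupees: RBI balance sheet contracts → −158M.
Net: 0 − 851 − 704 − 158 = -1713 million.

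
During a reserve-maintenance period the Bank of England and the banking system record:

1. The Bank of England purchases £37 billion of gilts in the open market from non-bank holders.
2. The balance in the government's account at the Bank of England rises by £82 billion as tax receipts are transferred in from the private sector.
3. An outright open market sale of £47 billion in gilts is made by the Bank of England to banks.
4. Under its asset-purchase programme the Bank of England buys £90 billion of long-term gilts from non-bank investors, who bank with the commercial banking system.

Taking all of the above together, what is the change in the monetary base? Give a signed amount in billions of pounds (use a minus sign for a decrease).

Asset purchase (from non-banks) £37 billion: Bank of England balance sheet expands → +£37B.
Government account inflow £82 billion: reserves shift to a non-base liability → −£82B.
OMO sale (to banks) £47 billion: Bank of England balance sheet contracts → −£47B.
Asset purchase (from non-banks) £90 billion: Bank of England balance sheet expands → +£90B.
Net: 37 − 82 − 47 + 90 = -£2 billion.

-£2 billion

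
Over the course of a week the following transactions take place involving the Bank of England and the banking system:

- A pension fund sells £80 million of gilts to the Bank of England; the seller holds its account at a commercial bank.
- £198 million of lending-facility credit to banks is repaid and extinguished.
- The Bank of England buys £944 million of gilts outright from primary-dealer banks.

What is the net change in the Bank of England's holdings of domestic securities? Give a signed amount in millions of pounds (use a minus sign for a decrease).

Asset purchase (from non-banks) £80 million: securities added to the Bank of England's portfolio → +£80M.
Discount-window repayment £198 million: the Bank of England's securities portfolio is untouched → 0.
OMO purchase (from banks) £944 million: securities added to the Bank of England's portfolio → +£944M.
Net: 80 + 0 + 944 = +£1024 million.

+£1024 million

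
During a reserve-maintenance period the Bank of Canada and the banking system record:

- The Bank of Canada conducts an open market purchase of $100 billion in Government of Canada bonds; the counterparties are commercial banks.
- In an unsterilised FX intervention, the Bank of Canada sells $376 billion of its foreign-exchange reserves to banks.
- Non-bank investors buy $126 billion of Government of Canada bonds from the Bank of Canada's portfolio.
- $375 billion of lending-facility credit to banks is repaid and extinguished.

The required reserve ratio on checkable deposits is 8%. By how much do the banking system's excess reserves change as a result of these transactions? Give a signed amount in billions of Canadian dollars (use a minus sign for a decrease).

OMO purchase (from banks) $100 billion: reserves +$100B, deposits 0.
FX sale $376 billion: reserves −$376B, deposits 0.
Asset sale (to non-banks) $126 billion: reserves −$126B, deposits −$126B.
Discount-window repayment $375 billion: reserves −$375B, deposits 0.
Totals: Δreserves = −$777B, Δdeposits = −$126B.
Δrequired reserves = 8% × −$126B = −$10.08B.
Δexcess reserves = Δreserves − Δrequired = −$777B − (−$10.08B) = -$766.92 billion.

-$766.92 billion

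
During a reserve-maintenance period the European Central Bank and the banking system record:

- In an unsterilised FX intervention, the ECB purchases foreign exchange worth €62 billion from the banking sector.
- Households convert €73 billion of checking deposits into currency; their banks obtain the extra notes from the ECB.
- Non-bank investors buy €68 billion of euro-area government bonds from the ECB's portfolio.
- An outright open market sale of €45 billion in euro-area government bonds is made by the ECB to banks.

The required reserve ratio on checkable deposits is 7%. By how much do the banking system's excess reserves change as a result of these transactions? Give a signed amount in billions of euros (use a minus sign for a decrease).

FX purchase €62 billion: reserves +€62B, deposits 0.
Currency withdrawal €73 billion: reserves −€73B, deposits −€73B.
Asset sale (to non-banks) €68 billion: reserves −€68B, deposits −€68B.
OMO sale (to banks) €45 billion: reserves −€45B, deposits 0.
Totals: Δreserves = −€124B, Δdeposits = −€141B.
Δrequired reserves = 7% × −€141B = −€9.87B.
Δexcess reserves = Δreserves − Δrequired = −€124B − (−€9.87B) = -€114.13 billion.

-€114.13 billion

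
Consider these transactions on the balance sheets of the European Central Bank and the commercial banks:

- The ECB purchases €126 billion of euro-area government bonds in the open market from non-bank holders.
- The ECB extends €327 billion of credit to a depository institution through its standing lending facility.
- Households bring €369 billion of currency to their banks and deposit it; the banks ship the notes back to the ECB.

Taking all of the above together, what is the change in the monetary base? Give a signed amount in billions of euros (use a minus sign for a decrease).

Asset purchase (from non-banks) €126 billion: ECB balance sheet expands → +€126B.
Discount-window loan €327 billion: ECB balance sheet expands → +€327B.
Currency deposit €369 billion: just a shift between currency and reserves — both are base money → 0.
Net: 126 + 327 + 0 = +€453 billion.

+€453 billion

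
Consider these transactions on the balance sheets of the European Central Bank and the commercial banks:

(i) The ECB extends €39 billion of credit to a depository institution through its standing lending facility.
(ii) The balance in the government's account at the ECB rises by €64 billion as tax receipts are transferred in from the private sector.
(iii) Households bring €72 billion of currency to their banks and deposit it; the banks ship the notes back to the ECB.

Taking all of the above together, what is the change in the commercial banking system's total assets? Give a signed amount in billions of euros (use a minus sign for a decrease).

+€47 billion

Discount-window loan €39 billion: bank balance sheets expand → +€39B.
Government account inflow €64 billion: bank balance sheets shrink → −€64B.
Currency deposit €72 billion: bank balance sheets expand → +€72B.
Net: 39 − 64 + 72 = +€47 billion.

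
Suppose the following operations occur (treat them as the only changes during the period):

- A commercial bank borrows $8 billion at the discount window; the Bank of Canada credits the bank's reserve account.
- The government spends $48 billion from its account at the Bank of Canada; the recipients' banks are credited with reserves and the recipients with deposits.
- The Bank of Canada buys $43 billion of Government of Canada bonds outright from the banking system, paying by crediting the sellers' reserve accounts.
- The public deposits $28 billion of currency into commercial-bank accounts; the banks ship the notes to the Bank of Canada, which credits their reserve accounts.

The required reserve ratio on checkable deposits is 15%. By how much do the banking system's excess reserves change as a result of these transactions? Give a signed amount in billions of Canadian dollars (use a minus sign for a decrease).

Discount-window loan $8 billion: reserves +$8B, deposits 0.
Government spending $48 billion: reserves +$48B, deposits +$48B.
OMO purchase (from banks) $43 billion: reserves +$43B, deposits 0.
Currency deposit $28 billion: reserves +$28B, deposits +$28B.
Totals: Δreserves = +$127B, Δdeposits = +$76B.
Δrequired reserves = 15% × +$76B = +$11.4B.
Δexcess reserves = Δreserves − Δrequired = +$127B − (+$11.4B) = +$115.6 billion.

+$115.6 billion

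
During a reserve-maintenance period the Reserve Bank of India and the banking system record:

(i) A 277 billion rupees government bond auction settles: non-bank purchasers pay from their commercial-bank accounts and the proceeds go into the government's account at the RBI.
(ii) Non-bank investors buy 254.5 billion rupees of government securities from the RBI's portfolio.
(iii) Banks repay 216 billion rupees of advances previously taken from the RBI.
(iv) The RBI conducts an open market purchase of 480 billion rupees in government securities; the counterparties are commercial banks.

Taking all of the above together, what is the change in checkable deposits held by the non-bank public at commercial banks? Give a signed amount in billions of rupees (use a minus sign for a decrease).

-531.5 billion

RBI balance sheet:
  Assets:      Securities +225.5B, Loans to banks −216B
  Liabilities: Bank reserves −267.5B, Government deposits +277B
Commercial banking system:
  Assets:      Reserves at CB −267.5B, Securities −480B
  Liabilities: Checkable deposits −531.5B, Borrowings from CB −216B
So the change in checkable deposits held by the non-bank public at commercial banks is -531.5 billion.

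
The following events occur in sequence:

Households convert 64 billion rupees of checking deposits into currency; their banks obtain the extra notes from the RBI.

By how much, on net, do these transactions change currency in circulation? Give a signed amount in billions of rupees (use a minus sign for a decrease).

+64 billion

RBI balance sheet:
  Assets:      no change
  Liabilities: Bank reserves −64B, Currency in circulation +64B
Commercial banking system:
  Assets:      Reserves at CB −64B
  Liabilities: Checkable deposits −64B
So the change in currency in circulation is +64 billion.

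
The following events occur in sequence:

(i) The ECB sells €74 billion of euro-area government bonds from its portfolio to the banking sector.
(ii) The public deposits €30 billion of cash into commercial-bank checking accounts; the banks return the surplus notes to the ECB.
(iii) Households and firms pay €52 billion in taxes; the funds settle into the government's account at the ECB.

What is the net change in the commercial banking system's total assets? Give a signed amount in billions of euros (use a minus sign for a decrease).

-€22 billion

OMO sale (to banks) €74 billion: just an asset swap on bank balance sheets → 0.
Currency deposit €30 billion: bank balance sheets expand → +€30B.
Government account inflow €52 billion: bank balance sheets shrink → −€52B.
Net: 0 + 30 − 52 = -€22 billion.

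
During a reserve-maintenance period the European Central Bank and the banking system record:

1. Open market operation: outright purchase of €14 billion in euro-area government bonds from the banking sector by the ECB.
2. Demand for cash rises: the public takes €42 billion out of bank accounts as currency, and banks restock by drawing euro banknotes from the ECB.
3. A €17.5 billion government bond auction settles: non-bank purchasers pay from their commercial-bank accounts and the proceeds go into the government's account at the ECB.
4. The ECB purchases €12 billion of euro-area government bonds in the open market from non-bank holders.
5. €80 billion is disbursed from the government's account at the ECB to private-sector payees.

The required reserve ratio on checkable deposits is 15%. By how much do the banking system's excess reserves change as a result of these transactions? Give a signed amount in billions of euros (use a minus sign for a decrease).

+€41.625 billion

OMO purchase (from banks) €14 billion: reserves +€14B, deposits 0.
Currency withdrawal €42 billion: reserves −€42B, deposits −€42B.
Government account inflow €17.5 billion: reserves −€17.5B, deposits −€17.5B.
Asset purchase (from non-banks) €12 billion: reserves +€12B, deposits +€12B.
Government spending €80 billion: reserves +€80B, deposits +€80B.
Totals: Δreserves = +€46.5B, Δdeposits = +€32.5B.
Δrequired reserves = 15% × +€32.5B = +€4.875B.
Δexcess reserves = Δreserves − Δrequired = +€46.5B − (+€4.875B) = +€41.625 billion.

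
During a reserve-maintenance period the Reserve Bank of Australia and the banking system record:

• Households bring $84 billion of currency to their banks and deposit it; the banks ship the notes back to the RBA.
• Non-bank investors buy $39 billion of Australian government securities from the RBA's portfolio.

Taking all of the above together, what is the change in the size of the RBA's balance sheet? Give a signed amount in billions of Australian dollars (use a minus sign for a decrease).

-$39 billion

Currency deposit $84 billion: only the composition of liabilities changes → 0.
Asset sale (to non-banks) $39 billion: an RBA asset is shed → −$39B.
Net: 0 − 39 = -$39 billion.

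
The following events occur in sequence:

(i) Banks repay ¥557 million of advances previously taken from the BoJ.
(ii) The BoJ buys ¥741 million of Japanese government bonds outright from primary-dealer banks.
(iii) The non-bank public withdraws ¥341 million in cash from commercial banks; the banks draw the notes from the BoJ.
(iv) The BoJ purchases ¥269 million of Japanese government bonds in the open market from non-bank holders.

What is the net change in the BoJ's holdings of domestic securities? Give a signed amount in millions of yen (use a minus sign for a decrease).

Discount-window repayment ¥557 million: the BoJ's securities portfolio is untouched → 0.
OMO purchase (from banks) ¥741 million: securities added to the BoJ's portfolio → +¥741M.
Currency withdrawal ¥341 million: the BoJ's securities portfolio is untouched → 0.
Asset purchase (from non-banks) ¥269 million: securities added to the BoJ's portfolio → +¥269M.
Net: 0 + 741 + 0 + 269 = +¥1010 million.

+¥1010 million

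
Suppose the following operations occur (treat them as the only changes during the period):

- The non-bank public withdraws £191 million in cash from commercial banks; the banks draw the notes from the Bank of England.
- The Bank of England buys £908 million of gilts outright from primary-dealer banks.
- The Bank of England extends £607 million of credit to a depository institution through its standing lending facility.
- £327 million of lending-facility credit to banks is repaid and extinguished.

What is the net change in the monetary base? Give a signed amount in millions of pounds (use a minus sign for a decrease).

Currency withdrawal £191 million: just a shift between currency and reserves — both are base money → 0.
OMO purchase (from banks) £908 million: Bank of England balance sheet expands → +£908M.
Discount-window loan £607 million: Bank of England balance sheet expands → +£607M.
Discount-window repayment £327 million: Bank of England balance sheet contracts → −£327M.
Net: 0 + 908 + 607 − 327 = +£1188 million.

+£1188 million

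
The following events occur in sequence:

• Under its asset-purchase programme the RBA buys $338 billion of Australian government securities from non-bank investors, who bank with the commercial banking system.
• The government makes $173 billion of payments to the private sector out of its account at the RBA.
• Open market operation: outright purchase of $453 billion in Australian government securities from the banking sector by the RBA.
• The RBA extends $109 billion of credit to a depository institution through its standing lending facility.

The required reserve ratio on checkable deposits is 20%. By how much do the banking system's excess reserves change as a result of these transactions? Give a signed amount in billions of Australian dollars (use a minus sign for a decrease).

Asset purchase (from non-banks) $338 billion: reserves +$338B, deposits +$338B.
Government spending $173 billion: reserves +$173B, deposits +$173B.
OMO purchase (from banks) $453 billion: reserves +$453B, deposits 0.
Discount-window loan $109 billion: reserves +$109B, deposits 0.
Totals: Δreserves = +$1073B, Δdeposits = +$511B.
Δrequired reserves = 20% × +$511B = +$102.2B.
Δexcess reserves = Δreserves − Δrequired = +$1073B − (+$102.2B) = +$970.8 billion.

+$970.8 billion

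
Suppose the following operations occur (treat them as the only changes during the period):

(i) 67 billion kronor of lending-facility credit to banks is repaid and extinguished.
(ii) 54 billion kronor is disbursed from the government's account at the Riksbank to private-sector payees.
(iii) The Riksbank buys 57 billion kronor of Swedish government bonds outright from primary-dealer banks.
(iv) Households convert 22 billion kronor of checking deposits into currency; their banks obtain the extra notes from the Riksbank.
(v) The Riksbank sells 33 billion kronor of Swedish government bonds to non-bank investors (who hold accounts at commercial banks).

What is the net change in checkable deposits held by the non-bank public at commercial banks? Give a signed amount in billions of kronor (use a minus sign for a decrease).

Discount-window repayment 67 billion kronor: the counterparty is a bank, so public deposits are unchanged → 0.
Government spending 54 billion kronor: non-bank counterparties' bank balances rise → +54B.
OMO purchase (from banks) 57 billion kronor: the counterparty is a bank, so public deposits are unchanged → 0.
Currency withdrawal 22 billion kronor: non-bank counterparties' bank balances fall → −22B.
Asset sale (to non-banks) 33 billion kronor: non-bank counterparties' bank balances fall → −33B.
Net: 0 + 54 + 0 − 22 − 33 = -1 billion.

-1 billion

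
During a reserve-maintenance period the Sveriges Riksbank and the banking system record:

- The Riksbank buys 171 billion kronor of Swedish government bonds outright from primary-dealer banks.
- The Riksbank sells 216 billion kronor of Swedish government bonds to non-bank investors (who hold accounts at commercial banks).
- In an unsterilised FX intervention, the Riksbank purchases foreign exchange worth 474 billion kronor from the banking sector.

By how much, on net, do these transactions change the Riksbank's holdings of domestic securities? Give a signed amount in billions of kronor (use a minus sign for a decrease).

OMO purchase (from banks) 171 billion kronor: securities added to the Riksbank's portfolio → +171B.
Asset sale (to non-banks) 216 billion kronor: securities removed from the Riksbank's portfolio → −216B.
FX purchase 474 billion kronor: the Riksbank's securities portfolio is untouched → 0.
Net: 171 − 216 + 0 = -45 billion.

-45 billion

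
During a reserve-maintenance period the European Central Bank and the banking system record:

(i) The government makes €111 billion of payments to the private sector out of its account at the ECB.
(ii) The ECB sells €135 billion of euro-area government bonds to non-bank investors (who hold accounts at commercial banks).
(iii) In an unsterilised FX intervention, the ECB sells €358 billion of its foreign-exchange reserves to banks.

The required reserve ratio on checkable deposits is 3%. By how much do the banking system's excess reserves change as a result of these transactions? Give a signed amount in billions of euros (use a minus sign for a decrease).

-€381.28 billion

Government spending €111 billion: reserves +€111B, deposits +€111B.
Asset sale (to non-banks) €135 billion: reserves −€135B, deposits −€135B.
FX sale €358 billion: reserves −€358B, deposits 0.
Totals: Δreserves = −€382B, Δdeposits = −€24B.
Δrequired reserves = 3% × −€24B = −€0.72B.
Δexcess reserves = Δreserves − Δrequired = −€382B − (−€0.72B) = -€381.28 billion.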